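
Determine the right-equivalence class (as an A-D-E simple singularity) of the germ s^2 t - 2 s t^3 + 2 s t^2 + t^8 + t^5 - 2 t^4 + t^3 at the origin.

D_9

The Hessian of f at 0 has rank 0. Corank 2; j^3 = t*(s + t)^2 has shape L^2 M (L != M), so D-series; mu = 9 gives D_9.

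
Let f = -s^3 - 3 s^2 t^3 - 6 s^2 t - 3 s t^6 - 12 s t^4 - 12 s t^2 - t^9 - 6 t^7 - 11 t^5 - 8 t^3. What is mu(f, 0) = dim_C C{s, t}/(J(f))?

8

The Hessian of f at 0 is [[0, 0], [0, 0]] with rank 0, so corank 2. A Groebner basis of the Jacobian ideal J(f) in C{s,t} is {s^2/2 + s*t^3 + 2*s*t + 2*t^2, t^4, s^3 - 12*s*t^2 - 16*t^3, s^2*t + 4*s*t^2 + 4*t^3}; counting standard monomials gives mu = 8. Corank 2; j^3 = -(s + 2*t)^3 is a perfect cube, so E-series; the 5-jet and mu = 8 give E_8.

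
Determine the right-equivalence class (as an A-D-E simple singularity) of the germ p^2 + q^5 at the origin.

A4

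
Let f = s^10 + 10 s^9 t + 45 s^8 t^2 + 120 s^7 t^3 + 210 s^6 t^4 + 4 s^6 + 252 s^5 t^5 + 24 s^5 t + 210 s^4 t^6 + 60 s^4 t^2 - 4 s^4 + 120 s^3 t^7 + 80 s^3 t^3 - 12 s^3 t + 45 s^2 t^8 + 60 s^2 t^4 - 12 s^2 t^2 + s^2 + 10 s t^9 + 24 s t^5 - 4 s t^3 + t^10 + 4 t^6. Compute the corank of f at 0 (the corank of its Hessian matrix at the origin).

1

The Hessian at 0 is [[2, 0], [0, 0]] of rank 1; hence corank 1.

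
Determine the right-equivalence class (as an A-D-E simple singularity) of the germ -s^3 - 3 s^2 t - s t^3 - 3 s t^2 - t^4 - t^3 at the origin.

The Hessian of f at 0 has rank 0. Corank 2; j^3 = -(s + t)^3 is a perfect cube, so E-series; the 4-jet and mu = 7 give E_7.

E7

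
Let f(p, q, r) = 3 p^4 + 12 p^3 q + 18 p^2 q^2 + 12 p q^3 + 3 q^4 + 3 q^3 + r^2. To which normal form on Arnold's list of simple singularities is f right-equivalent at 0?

The Hessian of f at 0 has rank 1. Corank 2; j^3 = 3*q^3 is a perfect cube, so E-series; the 4-jet and mu = 6 give E_6.

E_6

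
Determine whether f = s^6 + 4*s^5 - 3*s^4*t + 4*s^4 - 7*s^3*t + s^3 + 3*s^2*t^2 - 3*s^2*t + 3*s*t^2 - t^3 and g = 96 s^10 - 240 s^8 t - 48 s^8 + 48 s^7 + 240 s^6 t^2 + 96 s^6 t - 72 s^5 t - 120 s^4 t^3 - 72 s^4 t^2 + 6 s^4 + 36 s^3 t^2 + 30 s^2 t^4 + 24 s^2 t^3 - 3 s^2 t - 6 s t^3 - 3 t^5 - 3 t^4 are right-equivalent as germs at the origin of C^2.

No.

The Hessian of f at 0 is [[0, 0], [0, 0]] with rank 0, so corank 2. A Groebner basis of the Jacobian ideal J(f) in C{s,t} is {-3*s^2/5 + 6*s*t/5 + t^4 - t^3/5 - 3*t^2/5, s^3 + 6*s^2/5 - 12*s*t/5 - 3*t^3/5 + 6*t^2/5, s^2*t + 3*s^2/5 - 6*s*t/5 - 4*t^3/5 + 3*t^2/5, s^2/5 + s*t^2 - 2*s*t/5 - 14*t^3/15 + t^2/5}; counting standard monomials gives mu = 7. Corank 2; j^3 = (s - t)^3 is a perfect cube, so E-series; the 4-jet and mu = 7 give E_7. The Hessian of g at 0 is [[0, 0], [0, 0]] with rank 0, so corank 2. A Groebner basis of the Jacobian ideal J(g) in C{s,t} is {s*t^2, s*t + t^3, s^2 - 4*s*t}; counting standard monomials gives mu = 5. Corank 2; j^3 = -3*s^2*t has shape L^2 M (L != M), so D-series; mu = 5 gives D_5. f is E_7 but g is D_5, hence not right-equivalent.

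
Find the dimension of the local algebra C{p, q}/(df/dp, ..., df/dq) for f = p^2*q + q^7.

8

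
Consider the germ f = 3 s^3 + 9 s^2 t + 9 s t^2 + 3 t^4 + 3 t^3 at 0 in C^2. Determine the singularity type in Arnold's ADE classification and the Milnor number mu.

The Hessian of f at 0 is [[0, 0], [0, 0]] with rank 0, so corank 2. A Groebner basis of the Jacobian ideal J(f) in C{s,t} is {t^3, s^2 + 2*s*t + t^2}; counting standard monomials gives mu = 6. Corank 2; j^3 = 3*(s + t)^3 is a perfect cube, so E-series; the 4-jet and mu = 6 give E_6.

Type E_{6}, Milnor number mu = 6.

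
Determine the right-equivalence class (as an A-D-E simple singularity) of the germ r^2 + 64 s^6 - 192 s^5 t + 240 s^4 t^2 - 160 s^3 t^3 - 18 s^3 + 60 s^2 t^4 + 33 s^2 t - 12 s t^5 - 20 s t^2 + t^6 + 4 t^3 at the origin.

D_7

The Hessian of f at 0 is [[0, 0, 0], [0, 0, 0], [0, 0, 2]] with rank 1, so corank 2. A Groebner basis of the Jacobian ideal J(f) in C{s,t,r} is {243*s*t/4 + t^5 - 81*t^2/2, s*t^2 - 2*t^3/3, s^2 - 7*s*t/6 + t^2/3, r}; counting standard monomials gives mu = 7. Corank 2; j^3 = -(2*s - t)*(3*s - 2*t)^2 has shape L^2 M (L != M), so D-series; mu = 7 gives D_7.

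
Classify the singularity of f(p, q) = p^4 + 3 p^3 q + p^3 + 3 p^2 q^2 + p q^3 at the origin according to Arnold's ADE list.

E_{7}

The Hessian of f at 0 has rank 0. Corank 2; j^3 = p^3 is a perfect cube, so E-series; the 4-jet and mu = 7 give E_7.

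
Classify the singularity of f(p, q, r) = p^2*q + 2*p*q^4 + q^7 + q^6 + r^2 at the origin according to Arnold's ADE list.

D7

The Hessian of f at 0 has rank 1. Corank 2; j^3 = p^2*q has shape L^2 M (L != M), so D-series; mu = 7 gives D_7.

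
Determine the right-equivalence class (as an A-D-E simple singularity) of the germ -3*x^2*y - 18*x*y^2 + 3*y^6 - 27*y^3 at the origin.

D7

The Hessian of f at 0 is [[0, 0], [0, 0]] with rank 0, so corank 2. A Groebner basis of the Jacobian ideal J(f) in C{x,y} is {-x^2/6 + y^5 + 3*y^2/2, x^3 + 27*y^3, x*y + 3*y^2}; counting standard monomials gives mu = 7. Corank 2; j^3 = -3*y*(x + 3*y)^2 has shape L^2 M (L != M), so D-series; mu = 7 gives D_7.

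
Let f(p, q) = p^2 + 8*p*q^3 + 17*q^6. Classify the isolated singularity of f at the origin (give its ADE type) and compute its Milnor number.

Type A_{5}, Milnor number mu = 5.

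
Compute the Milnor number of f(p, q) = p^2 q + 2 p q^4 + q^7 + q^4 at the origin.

5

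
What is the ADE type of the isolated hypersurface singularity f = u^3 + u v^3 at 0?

E_7

The Hessian of f at 0 is [[0, 0], [0, 0]] with rank 0, so corank 2. A Groebner basis of the Jacobian ideal J(f) in C{u,v} is {u^3, u*v^2, 3*u^2 + v^3}; counting standard monomials gives mu = 7. Corank 2; j^3 = u^3 is a perfect cube, so E-series; the 4-jet and mu = 7 give E_7.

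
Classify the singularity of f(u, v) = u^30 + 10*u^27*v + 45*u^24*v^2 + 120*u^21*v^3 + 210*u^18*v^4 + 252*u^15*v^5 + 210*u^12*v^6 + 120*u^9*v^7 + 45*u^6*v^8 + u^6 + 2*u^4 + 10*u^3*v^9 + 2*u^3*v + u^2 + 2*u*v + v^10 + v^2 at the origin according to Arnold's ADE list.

A_{9}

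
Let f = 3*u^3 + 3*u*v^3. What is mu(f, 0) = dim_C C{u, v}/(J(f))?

The Hessian of f at 0 is [[0, 0], [0, 0]] with rank 0, so corank 2. A Groebner basis of the Jacobian ideal J(f) in C{u,v} is {u^3, u*v^2, 3*u^2 + v^3}; counting standard monomials gives mu = 7. Corank 2; j^3 = 3*u^3 is a perfect cube, so E-series; the 4-jet and mu = 7 give E_7.

7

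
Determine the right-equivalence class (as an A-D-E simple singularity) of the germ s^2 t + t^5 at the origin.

The Hessian of f at 0 has rank 0. Corank 2; j^3 = s^2*t has shape L^2 M (L != M), so D-series; mu = 6 gives D_6.

D_{6}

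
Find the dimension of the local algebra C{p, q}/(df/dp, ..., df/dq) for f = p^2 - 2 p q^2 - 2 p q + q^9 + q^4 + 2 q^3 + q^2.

The Hessian of f at 0 is [[2, -2], [-2, 2]] with rank 1, so corank 1. A Groebner basis of the Jacobian ideal J(f) in C{p,q} is {p^4 - 4*p^3*q + 6*p^3 - 10*p^2*q + 5*p^2 - 6*p*q + p - q, -p + q^2 + q}; counting standard monomials gives mu = 8. Corank 1: A-series; mu = 8 gives A_8.

8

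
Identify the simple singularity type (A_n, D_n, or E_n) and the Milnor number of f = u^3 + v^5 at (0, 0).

The Hessian of f at 0 has rank 0. Corank 2; j^3 = u^3 is a perfect cube, so E-series; the 5-jet and mu = 8 give E_8.

Type E_{8}, Milnor number mu = 8.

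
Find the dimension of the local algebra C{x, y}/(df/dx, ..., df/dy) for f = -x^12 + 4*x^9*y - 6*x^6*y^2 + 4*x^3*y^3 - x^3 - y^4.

6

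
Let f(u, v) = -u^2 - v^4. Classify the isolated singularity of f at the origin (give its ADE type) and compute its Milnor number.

The Hessian of f at 0 is [[-2, 0], [0, 0]] with rank 1, so corank 1. A Groebner basis of the Jacobian ideal J(f) in C{u,v} is {v^3, u}; counting standard monomials gives mu = 3. Corank 1: A-series; mu = 3 gives A_3.

Type A_3, Milnor number mu = 3.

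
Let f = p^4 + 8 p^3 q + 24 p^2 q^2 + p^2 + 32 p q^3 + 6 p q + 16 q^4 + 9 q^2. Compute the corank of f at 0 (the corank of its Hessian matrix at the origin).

The Hessian at 0 is [[2, 6], [6, 18]] of rank 1; hence corank 1.

1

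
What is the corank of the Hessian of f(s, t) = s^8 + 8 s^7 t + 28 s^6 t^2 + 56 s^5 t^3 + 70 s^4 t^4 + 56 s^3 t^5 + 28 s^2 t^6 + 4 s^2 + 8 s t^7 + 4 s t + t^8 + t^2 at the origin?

1

The Hessian at 0 is [[8, 4], [4, 2]] of rank 1; hence corank 1.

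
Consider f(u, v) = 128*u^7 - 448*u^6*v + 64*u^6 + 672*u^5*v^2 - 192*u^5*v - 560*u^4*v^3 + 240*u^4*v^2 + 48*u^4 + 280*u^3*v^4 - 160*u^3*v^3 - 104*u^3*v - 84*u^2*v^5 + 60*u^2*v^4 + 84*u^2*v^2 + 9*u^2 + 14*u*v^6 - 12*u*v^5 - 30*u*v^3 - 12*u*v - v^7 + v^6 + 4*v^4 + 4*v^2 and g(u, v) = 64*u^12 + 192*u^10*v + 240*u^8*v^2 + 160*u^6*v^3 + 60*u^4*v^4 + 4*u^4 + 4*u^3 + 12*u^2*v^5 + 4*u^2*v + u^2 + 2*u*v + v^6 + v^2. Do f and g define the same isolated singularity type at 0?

The Hessian of f at 0 has rank 1. Corank 1: A-series; mu = 6 gives A_6. The Hessian of g at 0 has rank 1. Corank 1: A-series; mu = 5 gives A_5. f is A_6 but g is A_5, hence not right-equivalent.

No.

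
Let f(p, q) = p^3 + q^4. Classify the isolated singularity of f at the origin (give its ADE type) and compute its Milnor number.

The Hessian of f at 0 has rank 0. Corank 2; j^3 = p^3 is a perfect cube, so E-series; the 4-jet and mu = 6 give E_6.

Type E_6, Milnor number mu = 6.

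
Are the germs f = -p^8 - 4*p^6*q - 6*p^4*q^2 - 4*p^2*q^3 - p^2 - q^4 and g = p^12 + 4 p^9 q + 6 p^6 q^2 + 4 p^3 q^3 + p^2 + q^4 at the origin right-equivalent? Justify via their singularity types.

Yes.

The Hessian of f at 0 is [[-2, 0], [0, 0]] with rank 1, so corank 1. A Groebner basis of the Jacobian ideal J(f) in C{p,q} is {q^3, p}; counting standard monomials gives mu = 3. Corank 1: A-series; mu = 3 gives A_3. The Hessian of g at 0 is [[2, 0], [0, 0]] with rank 1, so corank 1. A Groebner basis of the Jacobian ideal J(g) in C{p,q} is {q^3, p}; counting standard monomials gives mu = 3. Corank 1: A-series; mu = 3 gives A_3. Both have type A_3, hence right-equivalent.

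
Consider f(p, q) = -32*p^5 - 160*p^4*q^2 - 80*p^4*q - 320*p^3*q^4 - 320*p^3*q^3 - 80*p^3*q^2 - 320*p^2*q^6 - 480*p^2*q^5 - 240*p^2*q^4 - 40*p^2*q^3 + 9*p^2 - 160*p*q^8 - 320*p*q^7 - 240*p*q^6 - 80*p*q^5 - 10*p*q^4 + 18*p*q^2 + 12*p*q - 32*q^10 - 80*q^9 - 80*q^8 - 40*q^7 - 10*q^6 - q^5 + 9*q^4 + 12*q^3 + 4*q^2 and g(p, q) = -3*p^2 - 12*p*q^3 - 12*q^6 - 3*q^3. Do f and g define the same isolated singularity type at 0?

The Hessian of f at 0 has rank 1. Corank 1: A-series; mu = 4 gives A_4. The Hessian of g at 0 has rank 1. Corank 1: A-series; mu = 2 gives A_2. f is A_4 but g is A_2, hence not right-equivalent.

No.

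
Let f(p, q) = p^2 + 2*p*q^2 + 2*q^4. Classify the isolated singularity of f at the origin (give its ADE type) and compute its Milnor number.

The Hessian of f at 0 has rank 1. Corank 1: A-series; mu = 3 gives A_3.

Type A3, Milnor number mu = 3.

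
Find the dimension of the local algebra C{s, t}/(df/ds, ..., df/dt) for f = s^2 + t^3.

The Hessian of f at 0 is [[2, 0], [0, 0]] with rank 1, so corank 1. A Groebner basis of the Jacobian ideal J(f) in C{s,t} is {t^2, s}; counting standard monomials gives mu = 2. Corank 1: A-series; mu = 2 gives A_2.

2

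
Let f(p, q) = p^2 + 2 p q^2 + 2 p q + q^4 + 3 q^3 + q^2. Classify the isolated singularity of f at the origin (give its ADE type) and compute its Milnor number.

The Hessian of f at 0 has rank 1. Corank 1: A-series; mu = 2 gives A_2.

Type A_2, Milnor number mu = 2.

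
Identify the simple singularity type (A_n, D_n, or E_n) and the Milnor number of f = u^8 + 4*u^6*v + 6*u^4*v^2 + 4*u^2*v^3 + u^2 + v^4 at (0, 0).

The Hessian of f at 0 has rank 1. Corank 1: A-series; mu = 3 gives A_3.

Type A3, Milnor number mu = 3.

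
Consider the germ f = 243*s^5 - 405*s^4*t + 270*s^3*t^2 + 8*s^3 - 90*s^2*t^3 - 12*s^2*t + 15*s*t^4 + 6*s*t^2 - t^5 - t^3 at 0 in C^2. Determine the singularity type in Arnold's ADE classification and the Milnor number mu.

Type E_8, Milnor number mu = 8.

The Hessian of f at 0 has rank 0. Corank 2; j^3 = (2*s - t)^3 is a perfect cube, so E-series; the 5-jet and mu = 8 give E_8.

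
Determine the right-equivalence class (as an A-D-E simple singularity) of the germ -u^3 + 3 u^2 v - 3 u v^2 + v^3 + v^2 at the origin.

The Hessian of f at 0 has rank 1. Corank 1: A-series; mu = 2 gives A_2.

A_2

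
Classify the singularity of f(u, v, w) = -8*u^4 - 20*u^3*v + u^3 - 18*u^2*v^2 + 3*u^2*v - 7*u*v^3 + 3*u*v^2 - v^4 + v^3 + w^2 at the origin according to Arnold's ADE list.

The Hessian of f at 0 has rank 1. Corank 2; j^3 = (u + v)^3 is a perfect cube, so E-series; the 4-jet and mu = 7 give E_7.

E7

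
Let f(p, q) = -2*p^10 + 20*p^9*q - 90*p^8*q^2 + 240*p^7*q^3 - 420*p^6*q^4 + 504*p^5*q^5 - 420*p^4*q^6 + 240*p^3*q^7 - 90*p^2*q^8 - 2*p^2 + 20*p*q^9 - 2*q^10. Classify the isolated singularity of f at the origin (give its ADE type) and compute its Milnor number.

The Hessian of f at 0 has rank 1. Corank 1: A-series; mu = 9 gives A_9.

Type A9, Milnor number mu = 9.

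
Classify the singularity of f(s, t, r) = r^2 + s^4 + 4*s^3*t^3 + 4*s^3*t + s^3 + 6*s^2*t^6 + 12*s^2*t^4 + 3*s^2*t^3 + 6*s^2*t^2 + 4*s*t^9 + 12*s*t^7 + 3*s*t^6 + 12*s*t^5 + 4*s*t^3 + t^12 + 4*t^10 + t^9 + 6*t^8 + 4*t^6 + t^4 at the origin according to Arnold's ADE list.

E6

The Hessian of f at 0 is [[0, 0, 0], [0, 0, 0], [0, 0, 2]] with rank 1, so corank 2. A Groebner basis of the Jacobian ideal J(f) in C{s,t,r} is {t^4, s*t^2 + t^3/3, s^2, r}; counting standard monomials gives mu = 6. Corank 2; j^3 = s^3 is a perfect cube, so E-series; the 4-jet and mu = 6 give E_6.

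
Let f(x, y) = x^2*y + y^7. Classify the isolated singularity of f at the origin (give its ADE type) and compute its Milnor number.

Type D_{8}, Milnor number mu = 8.

The Hessian of f at 0 is [[0, 0], [0, 0]] with rank 0, so corank 2. A Groebner basis of the Jacobian ideal J(f) in C{x,y} is {x^2/7 + y^6, x^3, x*y}; counting standard monomials gives mu = 8. Corank 2; j^3 = x^2*y has shape L^2 M (L != M), so D-series; mu = 8 gives D_8.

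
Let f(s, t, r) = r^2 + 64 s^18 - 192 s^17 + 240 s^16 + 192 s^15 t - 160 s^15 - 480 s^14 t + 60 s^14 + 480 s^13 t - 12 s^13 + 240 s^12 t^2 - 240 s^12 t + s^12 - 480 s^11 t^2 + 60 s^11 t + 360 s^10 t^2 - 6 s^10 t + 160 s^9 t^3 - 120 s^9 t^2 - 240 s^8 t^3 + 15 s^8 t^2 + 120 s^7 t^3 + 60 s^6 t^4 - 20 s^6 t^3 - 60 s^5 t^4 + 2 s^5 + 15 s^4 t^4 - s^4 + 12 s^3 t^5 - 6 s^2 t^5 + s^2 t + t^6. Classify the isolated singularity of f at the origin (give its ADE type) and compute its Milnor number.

Type D_{7}, Milnor number mu = 7.

The Hessian of f at 0 is [[0, 0, 0], [0, 0, 0], [0, 0, 2]] with rank 1, so corank 2. A Groebner basis of the Jacobian ideal J(f) in C{s,t,r} is {s^2/6 + t^5, s^3, s*t, r}; counting standard monomials gives mu = 7. Corank 2; j^3 = s^2*t has shape L^2 M (L != M), so D-series; mu = 7 gives D_7.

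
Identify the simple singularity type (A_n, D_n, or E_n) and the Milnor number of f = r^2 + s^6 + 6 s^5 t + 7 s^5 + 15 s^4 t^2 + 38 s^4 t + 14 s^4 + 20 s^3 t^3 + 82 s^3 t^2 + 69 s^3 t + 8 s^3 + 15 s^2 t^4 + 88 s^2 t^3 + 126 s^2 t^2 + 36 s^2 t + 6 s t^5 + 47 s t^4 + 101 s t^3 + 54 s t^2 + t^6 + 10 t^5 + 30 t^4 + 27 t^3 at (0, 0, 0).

Type E7, Milnor number mu = 7.

The Hessian of f at 0 is [[0, 0, 0], [0, 0, 0], [0, 0, 2]] with rank 1, so corank 2. A Groebner basis of the Jacobian ideal J(f) in C{s,t,r} is {-768*s^2/17 - 2304*s*t/17 + t^4 + 8*t^3/17 - 1728*t^2/17, s^3 + 468*s^2/17 + 1404*s*t/17 + 105*t^3/34 + 1053*t^2/17, s^2*t - 200*s^2/17 - 600*s*t/17 - 217*t^3/102 - 450*t^2/17, 64*s^2/17 + s*t^2 + 192*s*t/17 + 149*t^3/102 + 144*t^2/17, r}; counting standard monomials gives mu = 7. Corank 2; j^3 = (2*s + 3*t)^3 is a perfect cube, so E-series; the 4-jet and mu = 7 give E_7.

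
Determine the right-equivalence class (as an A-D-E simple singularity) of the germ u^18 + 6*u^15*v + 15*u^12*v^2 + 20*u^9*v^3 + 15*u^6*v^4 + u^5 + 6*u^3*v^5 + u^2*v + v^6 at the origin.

D_{7}

The Hessian of f at 0 is [[0, 0], [0, 0]] with rank 0, so corank 2. A Groebner basis of the Jacobian ideal J(f) in C{u,v} is {u^2/6 + v^5, u^3, u*v}; counting standard monomials gives mu = 7. Corank 2; j^3 = u^2*v has shape L^2 M (L != M), so D-series; mu = 7 gives D_7.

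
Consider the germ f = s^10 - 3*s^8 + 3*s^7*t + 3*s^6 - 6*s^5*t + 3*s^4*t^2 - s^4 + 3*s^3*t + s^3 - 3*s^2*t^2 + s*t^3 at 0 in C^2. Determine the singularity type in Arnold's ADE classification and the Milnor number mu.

Type E_7, Milnor number mu = 7.

The Hessian of f at 0 has rank 0. Corank 2; j^3 = s^3 is a perfect cube, so E-series; the 4-jet and mu = 7 give E_7.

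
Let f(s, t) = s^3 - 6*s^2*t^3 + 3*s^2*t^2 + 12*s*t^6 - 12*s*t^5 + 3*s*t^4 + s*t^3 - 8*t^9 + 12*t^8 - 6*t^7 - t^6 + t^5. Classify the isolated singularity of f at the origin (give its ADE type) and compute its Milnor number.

Type E_{7}, Milnor number mu = 7.

The Hessian of f at 0 is [[0, 0], [0, 0]] with rank 0, so corank 2. A Groebner basis of the Jacobian ideal J(f) in C{s,t} is {-s^2 + t^4 - t^3/3, s^3, s^2*t + s^2/3 + t^3/9, s^2 + s*t^2 + t^3/3}; counting standard monomials gives mu = 7. Corank 2; j^3 = s^3 is a perfect cube, so E-series; the 4-jet and mu = 7 give E_7.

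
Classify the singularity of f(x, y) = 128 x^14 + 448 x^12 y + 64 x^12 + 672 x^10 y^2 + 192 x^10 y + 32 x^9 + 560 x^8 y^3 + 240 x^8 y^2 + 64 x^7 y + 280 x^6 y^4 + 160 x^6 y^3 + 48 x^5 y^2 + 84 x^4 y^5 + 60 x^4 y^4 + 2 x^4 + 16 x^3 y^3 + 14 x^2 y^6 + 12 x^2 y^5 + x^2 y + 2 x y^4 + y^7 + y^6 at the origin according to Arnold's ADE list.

D_7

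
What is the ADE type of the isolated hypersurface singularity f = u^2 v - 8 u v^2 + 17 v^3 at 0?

D_4

The Hessian of f at 0 has rank 0. Corank 2; j^3 = v*(u^2 - 8*u*v + 17*v^2) splits into three distinct lines over C (the quadratic factor has nonzero discriminant), so D_4.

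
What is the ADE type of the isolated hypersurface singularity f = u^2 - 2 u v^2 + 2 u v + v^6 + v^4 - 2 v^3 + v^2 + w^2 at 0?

A5

The Hessian of f at 0 is [[2, 2, 0], [2, 2, 0], [0, 0, 2]] with rank 2, so corank 1. A Groebner basis of the Jacobian ideal J(f) in C{u,v,w} is {u^3 - 3*u^2 - 5*u*v - 2*u - 2*v, u^2*v + 2*u^2 + 3*u*v + u + v, -u + v^2 - v, w}; counting standard monomials gives mu = 5. Corank 1: A-series; mu = 5 gives A_5.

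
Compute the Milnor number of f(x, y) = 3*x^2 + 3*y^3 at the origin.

The Hessian of f at 0 has rank 1. Corank 1: A-series; mu = 2 gives A_2.

2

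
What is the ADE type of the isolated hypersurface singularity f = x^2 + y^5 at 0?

The Hessian of f at 0 has rank 1. Corank 1: A-series; mu = 4 gives A_4.

A4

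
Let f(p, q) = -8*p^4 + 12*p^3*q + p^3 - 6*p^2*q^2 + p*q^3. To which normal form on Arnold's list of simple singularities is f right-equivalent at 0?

E_{7}

The Hessian of f at 0 is [[0, 0], [0, 0]] with rank 0, so corank 2. A Groebner basis of the Jacobian ideal J(f) in C{p,q} is {3*p^2/4 + q^4 + q^3/4, p^3, p^2*q - p^2/4 - q^3/12, -p^2 + p*q^2 - q^3/3}; counting standard monomials gives mu = 7. Corank 2; j^3 = p^3 is a perfect cube, so E-series; the 4-jet and mu = 7 give E_7.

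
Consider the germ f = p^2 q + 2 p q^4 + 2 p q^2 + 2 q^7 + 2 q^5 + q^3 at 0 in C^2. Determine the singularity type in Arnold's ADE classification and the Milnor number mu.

Type D_{8}, Milnor number mu = 8.

The Hessian of f at 0 has rank 0. Corank 2; j^3 = q*(p + q)^2 has shape L^2 M (L != M), so D-series; mu = 8 gives D_8.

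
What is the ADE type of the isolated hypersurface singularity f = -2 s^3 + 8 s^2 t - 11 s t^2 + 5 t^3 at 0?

D_{4}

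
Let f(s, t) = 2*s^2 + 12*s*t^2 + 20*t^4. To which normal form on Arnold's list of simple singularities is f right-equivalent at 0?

A_3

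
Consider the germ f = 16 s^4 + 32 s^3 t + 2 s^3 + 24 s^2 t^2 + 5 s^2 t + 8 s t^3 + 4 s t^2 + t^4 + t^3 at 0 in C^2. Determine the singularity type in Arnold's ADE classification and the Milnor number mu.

The Hessian of f at 0 has rank 0. Corank 2; j^3 = (s + t)^2*(2*s + t) has shape L^2 M (L != M), so D-series; mu = 5 gives D_5.

Type D5, Milnor number mu = 5.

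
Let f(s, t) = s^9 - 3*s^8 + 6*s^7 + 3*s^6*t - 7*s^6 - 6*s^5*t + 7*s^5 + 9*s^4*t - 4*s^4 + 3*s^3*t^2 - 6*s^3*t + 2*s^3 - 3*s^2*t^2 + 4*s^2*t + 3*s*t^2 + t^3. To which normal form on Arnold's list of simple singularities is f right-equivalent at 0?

D_4

The Hessian of f at 0 has rank 0. Corank 2; j^3 = (s + t)*(2*s^2 + 2*s*t + t^2) splits into three distinct lines over C (the quadratic factor has nonzero discriminant), so D_4.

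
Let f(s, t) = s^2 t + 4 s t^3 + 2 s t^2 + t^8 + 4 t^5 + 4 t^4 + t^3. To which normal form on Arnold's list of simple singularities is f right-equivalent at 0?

D9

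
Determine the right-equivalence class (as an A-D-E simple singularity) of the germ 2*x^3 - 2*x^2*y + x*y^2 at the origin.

The Hessian of f at 0 has rank 0. Corank 2; j^3 = x*(2*x^2 - 2*x*y + y^2) splits into three distinct lines over C (the quadratic factor has nonzero discriminant), so D_4.

D4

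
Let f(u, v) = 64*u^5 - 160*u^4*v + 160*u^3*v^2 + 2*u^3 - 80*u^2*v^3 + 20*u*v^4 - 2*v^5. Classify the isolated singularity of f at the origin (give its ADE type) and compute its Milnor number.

The Hessian of f at 0 has rank 0. Corank 2; j^3 = 2*u^3 is a perfect cube, so E-series; the 5-jet and mu = 8 give E_8.

Type E_{8}, Milnor number mu = 8.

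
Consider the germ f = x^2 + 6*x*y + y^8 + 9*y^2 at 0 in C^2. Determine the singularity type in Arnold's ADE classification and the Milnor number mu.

Type A_{7}, Milnor number mu = 7.

The Hessian of f at 0 is [[2, 6], [6, 18]] with rank 1, so corank 1. A Groebner basis of the Jacobian ideal J(f) in C{x,y} is {y^7, x + 3*y}; counting standard monomials gives mu = 7. Corank 1: A-series; mu = 7 gives A_7.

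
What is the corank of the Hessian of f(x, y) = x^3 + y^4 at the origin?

2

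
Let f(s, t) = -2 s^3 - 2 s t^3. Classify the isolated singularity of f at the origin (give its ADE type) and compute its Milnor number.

Type E_7, Milnor number mu = 7.

The Hessian of f at 0 has rank 0. Corank 2; j^3 = -2*s^3 is a perfect cube, so E-series; the 4-jet and mu = 7 give E_7.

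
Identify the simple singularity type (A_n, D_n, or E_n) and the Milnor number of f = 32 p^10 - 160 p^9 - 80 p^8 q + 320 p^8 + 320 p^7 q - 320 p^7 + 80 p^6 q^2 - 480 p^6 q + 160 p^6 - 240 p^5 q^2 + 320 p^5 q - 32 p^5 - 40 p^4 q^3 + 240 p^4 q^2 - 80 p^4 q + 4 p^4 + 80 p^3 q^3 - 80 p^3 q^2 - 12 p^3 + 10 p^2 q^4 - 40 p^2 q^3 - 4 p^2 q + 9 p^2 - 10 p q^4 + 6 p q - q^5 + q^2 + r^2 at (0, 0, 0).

Type A4, Milnor number mu = 4.

The Hessian of f at 0 is [[18, 6, 0], [6, 2, 0], [0, 0, 2]] with rank 2, so corank 1. A Groebner basis of the Jacobian ideal J(f) in C{p,q,r} is {243*p/8 + q^3 - 9*q^2/4 + 81*q/8, p^2 - 3*p/2 - q/2, p*q + 9*p/4 + q^2/6 + 3*q/4, r}; counting standard monomials gives mu = 4. Corank 1: A-series; mu = 4 gives A_4.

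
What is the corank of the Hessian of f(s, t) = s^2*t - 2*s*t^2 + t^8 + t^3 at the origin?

2

Hessian at 0 has rank 0.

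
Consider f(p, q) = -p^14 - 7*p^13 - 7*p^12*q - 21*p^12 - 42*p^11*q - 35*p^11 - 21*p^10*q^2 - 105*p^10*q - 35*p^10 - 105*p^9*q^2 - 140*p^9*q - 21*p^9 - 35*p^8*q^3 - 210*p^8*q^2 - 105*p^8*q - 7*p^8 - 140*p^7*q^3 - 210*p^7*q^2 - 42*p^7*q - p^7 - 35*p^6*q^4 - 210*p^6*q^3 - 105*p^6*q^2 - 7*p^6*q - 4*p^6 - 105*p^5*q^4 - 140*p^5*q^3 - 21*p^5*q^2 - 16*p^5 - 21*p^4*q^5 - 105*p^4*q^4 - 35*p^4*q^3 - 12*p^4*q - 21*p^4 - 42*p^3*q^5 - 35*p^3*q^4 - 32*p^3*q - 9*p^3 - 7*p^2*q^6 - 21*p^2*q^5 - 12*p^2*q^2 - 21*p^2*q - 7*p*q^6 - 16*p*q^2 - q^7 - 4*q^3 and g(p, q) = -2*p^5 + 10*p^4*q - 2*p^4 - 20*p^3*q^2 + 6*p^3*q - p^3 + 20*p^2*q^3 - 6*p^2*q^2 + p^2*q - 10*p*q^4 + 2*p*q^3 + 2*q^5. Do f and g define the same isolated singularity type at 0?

No.

The Hessian of f at 0 is [[0, 0], [0, 0]] with rank 0, so corank 2. A Groebner basis of the Jacobian ideal J(f) in C{p,q} is {109107*p^2/19408 + p*q^3 - 56997*p*q^2/4852 + 389205*p*q/19408 - 4986*q^3/1213 + 105489*q^2/9704, -513945*p^2/19408 + 392175*p*q^2/9704 - 1665279*p*q/19408 + q^4 + 58131*q^3/4852 - 440883*q^2/9704, p^3 + 2103*p^2/1213 - 252*p*q^2/1213 + 1969*p*q/1213 - 56*q^3/1213 + 378*q^2/1213, p^2*q - 567*p^2/2426 + 252*p*q^2/1213 + 2127*p*q/2426 + 56*q^3/1213 + 835*q^2/1213}; counting standard monomials gives mu = 8. Corank 2; j^3 = -(p + q)*(3*p + 2*q)^2 has shape L^2 M (L != M), so D-series; mu = 8 gives D_8. The Hessian of g at 0 is [[0, 0], [0, 0]] with rank 0, so corank 2. A Groebner basis of the Jacobian ideal J(g) in C{p,q} is {p^3, p^2*q, -p^2/4 + p*q^2, -7*p^2/4 + p*q + q^3}; counting standard monomials gives mu = 6. Corank 2; j^3 = -p^2*(p - q) has shape L^2 M (L != M), so D-series; mu = 6 gives D_6. f is D_8 but g is D_6, hence not right-equivalent.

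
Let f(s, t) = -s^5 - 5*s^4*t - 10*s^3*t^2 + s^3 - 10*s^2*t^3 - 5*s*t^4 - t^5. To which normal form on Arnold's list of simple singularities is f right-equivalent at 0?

E_8

The Hessian of f at 0 is [[0, 0], [0, 0]] with rank 0, so corank 2. A Groebner basis of the Jacobian ideal J(f) in C{s,t} is {t^5, s*t^3 + t^4/4, s^2}; counting standard monomials gives mu = 8. Corank 2; j^3 = s^3 is a perfect cube, so E-series; the 5-jet and mu = 8 give E_8.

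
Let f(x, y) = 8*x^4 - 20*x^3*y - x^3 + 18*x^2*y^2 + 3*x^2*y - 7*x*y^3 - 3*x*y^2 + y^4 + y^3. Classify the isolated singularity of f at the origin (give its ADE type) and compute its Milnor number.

Type E7, Milnor number mu = 7.

The Hessian of f at 0 has rank 0. Corank 2; j^3 = -(x - y)^3 is a perfect cube, so E-series; the 4-jet and mu = 7 give E_7.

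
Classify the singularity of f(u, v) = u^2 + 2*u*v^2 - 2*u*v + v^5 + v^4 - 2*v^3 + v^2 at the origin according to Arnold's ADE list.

A4

The Hessian of f at 0 is [[2, -2], [-2, 2]] with rank 1, so corank 1. A Groebner basis of the Jacobian ideal J(f) in C{u,v} is {u^2 - 2*u*v - u + v, u + v^2 - v}; counting standard monomials gives mu = 4. Corank 1: A-series; mu = 4 gives A_4.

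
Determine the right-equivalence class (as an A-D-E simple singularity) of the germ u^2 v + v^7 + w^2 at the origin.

The Hessian of f at 0 has rank 1. Corank 2; j^3 = u^2*v has shape L^2 M (L != M), so D-series; mu = 8 gives D_8.

D_8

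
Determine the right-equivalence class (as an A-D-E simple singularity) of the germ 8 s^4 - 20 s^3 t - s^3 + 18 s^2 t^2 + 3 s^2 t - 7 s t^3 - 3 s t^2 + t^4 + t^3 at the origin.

The Hessian of f at 0 has rank 0. Corank 2; j^3 = -(s - t)^3 is a perfect cube, so E-series; the 4-jet and mu = 7 give E_7.

E7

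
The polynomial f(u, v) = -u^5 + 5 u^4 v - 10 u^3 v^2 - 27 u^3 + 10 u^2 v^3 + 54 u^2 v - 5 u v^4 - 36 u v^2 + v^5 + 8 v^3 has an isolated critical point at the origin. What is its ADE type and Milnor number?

The Hessian of f at 0 has rank 0. Corank 2; j^3 = -(3*u - 2*v)^3 is a perfect cube, so E-series; the 5-jet and mu = 8 give E_8.

Type E8, Milnor number mu = 8.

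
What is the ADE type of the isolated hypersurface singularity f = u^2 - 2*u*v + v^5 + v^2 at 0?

A_4

The Hessian of f at 0 has rank 1. Corank 1: A-series; mu = 4 gives A_4.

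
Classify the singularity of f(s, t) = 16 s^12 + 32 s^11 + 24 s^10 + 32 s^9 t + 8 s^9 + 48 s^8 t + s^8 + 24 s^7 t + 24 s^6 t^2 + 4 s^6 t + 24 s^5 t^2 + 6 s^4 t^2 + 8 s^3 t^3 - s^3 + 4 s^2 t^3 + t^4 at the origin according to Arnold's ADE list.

E_6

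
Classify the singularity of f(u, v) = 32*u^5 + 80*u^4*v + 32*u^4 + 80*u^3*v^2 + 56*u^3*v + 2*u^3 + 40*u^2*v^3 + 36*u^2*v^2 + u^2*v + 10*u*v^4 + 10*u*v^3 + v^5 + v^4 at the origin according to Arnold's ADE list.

D5

The Hessian of f at 0 has rank 0. Corank 2; j^3 = u^2*(2*u + v) has shape L^2 M (L != M), so D-series; mu = 5 gives D_5.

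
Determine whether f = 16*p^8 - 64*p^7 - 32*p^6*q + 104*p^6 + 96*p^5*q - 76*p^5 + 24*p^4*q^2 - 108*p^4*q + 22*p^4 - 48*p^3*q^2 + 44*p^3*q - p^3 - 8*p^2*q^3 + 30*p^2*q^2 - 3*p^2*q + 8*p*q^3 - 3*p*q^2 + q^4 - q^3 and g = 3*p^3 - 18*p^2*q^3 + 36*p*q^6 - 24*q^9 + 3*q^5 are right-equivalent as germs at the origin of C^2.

The Hessian of f at 0 has rank 0. Corank 2; j^3 = -(p + q)^3 is a perfect cube, so E-series; the 4-jet and mu = 6 give E_6. The Hessian of g at 0 has rank 0. Corank 2; j^3 = 3*p^3 is a perfect cube, so E-series; the 5-jet and mu = 8 give E_8. f is E_6 but g is E_8, hence not right-equivalent.

No.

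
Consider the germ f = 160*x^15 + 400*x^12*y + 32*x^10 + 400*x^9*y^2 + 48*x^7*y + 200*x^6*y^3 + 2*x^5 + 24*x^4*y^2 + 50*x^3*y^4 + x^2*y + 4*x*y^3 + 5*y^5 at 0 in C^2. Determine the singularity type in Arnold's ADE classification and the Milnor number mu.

Type D_{6}, Milnor number mu = 6.

The Hessian of f at 0 is [[0, 0], [0, 0]] with rank 0, so corank 2. A Groebner basis of the Jacobian ideal J(f) in C{x,y} is {x^3, x^2*y, -2*x^2 + x*y^2, x*y/2 + y^3}; counting standard monomials gives mu = 6. Corank 2; j^3 = x^2*y has shape L^2 M (L != M), so D-series; mu = 6 gives D_6.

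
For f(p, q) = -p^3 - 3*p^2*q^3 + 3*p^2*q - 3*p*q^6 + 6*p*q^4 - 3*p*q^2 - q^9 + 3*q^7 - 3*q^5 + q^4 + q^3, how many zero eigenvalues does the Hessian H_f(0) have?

2

The Hessian at 0 is [[0, 0], [0, 0]] of rank 0; hence corank 2.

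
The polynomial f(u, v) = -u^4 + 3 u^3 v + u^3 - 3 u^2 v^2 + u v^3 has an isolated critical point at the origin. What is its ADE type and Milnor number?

Type E_{7}, Milnor number mu = 7.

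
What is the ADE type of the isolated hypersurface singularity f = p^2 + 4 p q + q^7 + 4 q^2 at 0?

A_6

The Hessian of f at 0 is [[2, 4], [4, 8]] with rank 1, so corank 1. A Groebner basis of the Jacobian ideal J(f) in C{p,q} is {q^6, p + 2*q}; counting standard monomials gives mu = 6. Corank 1: A-series; mu = 6 gives A_6.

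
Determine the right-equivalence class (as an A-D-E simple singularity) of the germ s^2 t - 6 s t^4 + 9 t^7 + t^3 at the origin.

D4

The Hessian of f at 0 is [[0, 0], [0, 0]] with rank 0, so corank 2. A Groebner basis of the Jacobian ideal J(f) in C{s,t} is {t^3, s^2 + 3*t^2, s*t}; counting standard monomials gives mu = 4. Corank 2; j^3 = t*(s^2 + t^2) splits into three distinct lines over C (the quadratic factor has nonzero discriminant), so D_4.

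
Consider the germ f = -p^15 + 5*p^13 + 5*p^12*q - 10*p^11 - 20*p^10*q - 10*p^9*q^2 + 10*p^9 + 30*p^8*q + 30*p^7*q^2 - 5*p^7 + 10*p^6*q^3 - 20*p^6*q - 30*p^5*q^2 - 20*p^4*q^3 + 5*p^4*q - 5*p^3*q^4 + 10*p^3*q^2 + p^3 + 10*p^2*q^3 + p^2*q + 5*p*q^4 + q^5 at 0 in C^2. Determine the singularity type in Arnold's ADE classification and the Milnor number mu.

The Hessian of f at 0 is [[0, 0], [0, 0]] with rank 0, so corank 2. A Groebner basis of the Jacobian ideal J(f) in C{p,q} is {-p*q/5 + q^4, p*q^2, p^2 + p*q}; counting standard monomials gives mu = 6. Corank 2; j^3 = p^2*(p + q) has shape L^2 M (L != M), so D-series; mu = 6 gives D_6.

Type D_{6}, Milnor number mu = 6.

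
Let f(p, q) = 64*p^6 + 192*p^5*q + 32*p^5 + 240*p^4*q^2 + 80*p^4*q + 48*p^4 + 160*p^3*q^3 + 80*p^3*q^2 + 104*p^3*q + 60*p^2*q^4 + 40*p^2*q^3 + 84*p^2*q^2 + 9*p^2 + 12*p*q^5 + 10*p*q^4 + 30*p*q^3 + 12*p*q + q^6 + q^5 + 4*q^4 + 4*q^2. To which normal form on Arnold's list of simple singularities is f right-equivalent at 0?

A_{4}

The Hessian of f at 0 has rank 1. Corank 1: A-series; mu = 4 gives A_4.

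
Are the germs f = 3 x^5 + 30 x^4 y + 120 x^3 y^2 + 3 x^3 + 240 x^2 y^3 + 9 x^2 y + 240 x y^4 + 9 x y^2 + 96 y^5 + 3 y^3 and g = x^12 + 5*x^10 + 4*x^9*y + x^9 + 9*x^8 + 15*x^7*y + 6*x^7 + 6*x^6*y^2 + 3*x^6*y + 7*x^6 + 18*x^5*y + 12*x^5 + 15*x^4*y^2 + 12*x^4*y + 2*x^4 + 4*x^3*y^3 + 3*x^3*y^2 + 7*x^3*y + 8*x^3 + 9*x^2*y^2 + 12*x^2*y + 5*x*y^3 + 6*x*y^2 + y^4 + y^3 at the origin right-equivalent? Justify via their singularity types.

No.

The Hessian of f at 0 has rank 0. Corank 2; j^3 = 3*(x + y)^3 is a perfect cube, so E-series; the 5-jet and mu = 8 give E_8. The Hessian of g at 0 has rank 0. Corank 2; j^3 = (2*x + y)^3 is a perfect cube, so E-series; the 4-jet and mu = 7 give E_7. f is E_8 but g is E_7, hence not right-equivalent.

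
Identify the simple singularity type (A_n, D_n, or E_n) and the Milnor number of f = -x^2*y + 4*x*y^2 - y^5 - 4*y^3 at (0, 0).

Type D6, Milnor number mu = 6.

The Hessian of f at 0 has rank 0. Corank 2; j^3 = -y*(x - 2*y)^2 has shape L^2 M (L != M), so D-series; mu = 6 gives D_6.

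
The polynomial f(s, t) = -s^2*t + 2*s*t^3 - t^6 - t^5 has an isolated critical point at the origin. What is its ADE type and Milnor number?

The Hessian of f at 0 has rank 0. Corank 2; j^3 = -s^2*t has shape L^2 M (L != M), so D-series; mu = 7 gives D_7.

Type D_7, Milnor number mu = 7.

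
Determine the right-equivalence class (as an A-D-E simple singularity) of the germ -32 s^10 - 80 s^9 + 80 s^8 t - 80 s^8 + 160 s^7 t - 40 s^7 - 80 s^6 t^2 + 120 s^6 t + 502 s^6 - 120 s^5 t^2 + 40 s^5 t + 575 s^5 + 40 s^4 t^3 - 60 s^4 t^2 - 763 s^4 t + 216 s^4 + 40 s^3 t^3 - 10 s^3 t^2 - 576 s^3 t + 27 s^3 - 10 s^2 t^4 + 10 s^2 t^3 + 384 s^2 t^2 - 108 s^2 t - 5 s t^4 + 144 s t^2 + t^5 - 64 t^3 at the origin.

E8

The Hessian of f at 0 is [[0, 0], [0, 0]] with rank 0, so corank 2. A Groebner basis of the Jacobian ideal J(f) in C{s,t} is {729*s^2/16384 + s*t^3 + 27*s*t^2/64 - 243*s*t/2048 - 9*t^3/16 + 81*t^2/1024, 729*s^2/20480 + 27*s*t^2/80 - 243*s*t/2560 + t^4 - 9*t^3/20 + 81*t^2/1280, s^3 + 9*s^2/80 - 64*s*t^2/15 - 3*s*t/10 + 448*t^3/135 + t^2/5, s^2*t + 9*s^2/320 - 12*s*t^2/5 - 3*s*t/40 + 64*t^3/45 + t^2/20}; counting standard monomials gives mu = 8. Corank 2; j^3 = (3*s - 4*t)^3 is a perfect cube, so E-series; the 5-jet and mu = 8 give E_8.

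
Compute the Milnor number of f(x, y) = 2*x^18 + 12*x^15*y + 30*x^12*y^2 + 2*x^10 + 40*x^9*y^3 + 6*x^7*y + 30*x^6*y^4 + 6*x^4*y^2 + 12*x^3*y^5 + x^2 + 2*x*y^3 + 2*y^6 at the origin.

5

The Hessian of f at 0 has rank 1. Corank 1: A-series; mu = 5 gives A_5.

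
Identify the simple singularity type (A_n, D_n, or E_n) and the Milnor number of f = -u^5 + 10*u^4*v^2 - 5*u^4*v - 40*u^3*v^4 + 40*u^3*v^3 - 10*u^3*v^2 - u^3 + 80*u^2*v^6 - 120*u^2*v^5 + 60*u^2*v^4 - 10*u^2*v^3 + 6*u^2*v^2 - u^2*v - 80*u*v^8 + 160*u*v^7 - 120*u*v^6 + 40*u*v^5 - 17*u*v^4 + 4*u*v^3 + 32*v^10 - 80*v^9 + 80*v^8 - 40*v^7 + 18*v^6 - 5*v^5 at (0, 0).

Type D_{6}, Milnor number mu = 6.

The Hessian of f at 0 has rank 0. Corank 2; j^3 = -u^2*(u + v) has shape L^2 M (L != M), so D-series; mu = 6 gives D_6.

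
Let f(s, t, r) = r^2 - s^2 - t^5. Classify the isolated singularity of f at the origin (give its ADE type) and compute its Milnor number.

The Hessian of f at 0 is [[-2, 0, 0], [0, 0, 0], [0, 0, 2]] with rank 2, so corank 1. A Groebner basis of the Jacobian ideal J(f) in C{s,t,r} is {t^4, s, r}; counting standard monomials gives mu = 4. Corank 1: A-series; mu = 4 gives A_4.

Type A_4, Milnor number mu = 4.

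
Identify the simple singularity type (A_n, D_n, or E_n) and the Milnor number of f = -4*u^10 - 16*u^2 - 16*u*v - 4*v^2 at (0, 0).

The Hessian of f at 0 has rank 1. Corank 1: A-series; mu = 9 gives A_9.

Type A9, Milnor number mu = 9.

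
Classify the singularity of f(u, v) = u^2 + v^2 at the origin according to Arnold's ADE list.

The Hessian of f at 0 is [[2, 0], [0, 2]] with rank 2, so corank 0. A Groebner basis of the Jacobian ideal J(f) in C{u,v} is {u, v}; counting standard monomials gives mu = 1. Corank 0: nondegenerate Morse point, so A_1.

A_1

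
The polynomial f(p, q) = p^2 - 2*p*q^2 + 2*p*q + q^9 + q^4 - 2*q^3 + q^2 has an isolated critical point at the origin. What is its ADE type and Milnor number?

The Hessian of f at 0 has rank 1. Corank 1: A-series; mu = 8 gives A_8.

Type A_{8}, Milnor number mu = 8.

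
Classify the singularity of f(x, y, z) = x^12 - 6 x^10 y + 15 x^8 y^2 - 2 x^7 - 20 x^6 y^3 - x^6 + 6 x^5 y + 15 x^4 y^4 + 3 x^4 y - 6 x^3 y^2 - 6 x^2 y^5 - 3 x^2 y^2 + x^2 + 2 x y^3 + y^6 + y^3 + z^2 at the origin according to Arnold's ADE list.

A_2

The Hessian of f at 0 has rank 2. Corank 1: A-series; mu = 2 gives A_2.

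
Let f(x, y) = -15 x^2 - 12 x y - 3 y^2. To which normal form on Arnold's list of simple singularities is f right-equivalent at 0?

The Hessian of f at 0 is [[-30, -12], [-12, -6]] with rank 2, so corank 0. A Groebner basis of the Jacobian ideal J(f) in C{x,y} is {x, y}; counting standard monomials gives mu = 1. Corank 0: nondegenerate Morse point, so A_1.

A_1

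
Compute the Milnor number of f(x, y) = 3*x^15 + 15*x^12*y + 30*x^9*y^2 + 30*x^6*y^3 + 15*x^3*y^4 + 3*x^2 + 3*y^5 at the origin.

The Hessian of f at 0 is [[6, 0], [0, 0]] with rank 1, so corank 1. A Groebner basis of the Jacobian ideal J(f) in C{x,y} is {y^4, x}; counting standard monomials gives mu = 4. Corank 1: A-series; mu = 4 gives A_4.

4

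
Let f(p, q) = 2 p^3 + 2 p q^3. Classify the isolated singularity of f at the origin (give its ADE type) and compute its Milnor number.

Type E_7, Milnor number mu = 7.

The Hessian of f at 0 has rank 0. Corank 2; j^3 = 2*p^3 is a perfect cube, so E-series; the 4-jet and mu = 7 give E_7.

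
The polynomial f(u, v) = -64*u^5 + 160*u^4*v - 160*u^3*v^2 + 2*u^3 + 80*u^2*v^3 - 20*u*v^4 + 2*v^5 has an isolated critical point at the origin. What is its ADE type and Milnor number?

The Hessian of f at 0 has rank 0. Corank 2; j^3 = 2*u^3 is a perfect cube, so E-series; the 5-jet and mu = 8 give E_8.

Type E8, Milnor number mu = 8.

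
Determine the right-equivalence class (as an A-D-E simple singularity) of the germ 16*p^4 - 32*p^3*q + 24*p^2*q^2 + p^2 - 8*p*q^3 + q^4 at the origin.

A3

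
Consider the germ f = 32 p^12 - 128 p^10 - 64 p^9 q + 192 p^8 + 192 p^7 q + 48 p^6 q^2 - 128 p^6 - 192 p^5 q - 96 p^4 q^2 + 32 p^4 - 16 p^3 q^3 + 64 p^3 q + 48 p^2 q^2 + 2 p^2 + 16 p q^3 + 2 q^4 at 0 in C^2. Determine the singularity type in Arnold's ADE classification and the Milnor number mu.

Type A_{3}, Milnor number mu = 3.

The Hessian of f at 0 is [[4, 0], [0, 0]] with rank 1, so corank 1. A Groebner basis of the Jacobian ideal J(f) in C{p,q} is {q^3, p}; counting standard monomials gives mu = 3. Corank 1: A-series; mu = 3 gives A_3.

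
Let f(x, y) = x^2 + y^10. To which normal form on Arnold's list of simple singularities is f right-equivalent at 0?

A9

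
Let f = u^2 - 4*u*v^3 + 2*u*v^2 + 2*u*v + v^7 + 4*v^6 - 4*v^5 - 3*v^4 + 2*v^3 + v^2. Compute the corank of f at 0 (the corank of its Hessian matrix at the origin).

1

Hessian at 0 has rank 1.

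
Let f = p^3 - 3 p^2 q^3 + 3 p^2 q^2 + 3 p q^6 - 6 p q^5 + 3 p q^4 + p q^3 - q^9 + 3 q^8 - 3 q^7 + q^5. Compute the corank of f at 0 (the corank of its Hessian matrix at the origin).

Hessian at 0 has rank 0.

2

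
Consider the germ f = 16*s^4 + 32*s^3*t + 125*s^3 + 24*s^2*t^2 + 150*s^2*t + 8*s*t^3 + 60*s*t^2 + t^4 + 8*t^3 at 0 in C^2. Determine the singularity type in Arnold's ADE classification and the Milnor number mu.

The Hessian of f at 0 has rank 0. Corank 2; j^3 = (5*s + 2*t)^3 is a perfect cube, so E-series; the 4-jet and mu = 6 give E_6.

Type E6, Milnor number mu = 6.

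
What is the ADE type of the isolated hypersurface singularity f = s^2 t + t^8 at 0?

D9

The Hessian of f at 0 has rank 0. Corank 2; j^3 = s^2*t has shape L^2 M (L != M), so D-series; mu = 9 gives D_9.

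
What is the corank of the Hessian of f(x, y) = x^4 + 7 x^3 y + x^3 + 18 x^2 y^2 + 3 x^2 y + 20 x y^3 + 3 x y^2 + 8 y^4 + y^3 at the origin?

Hessian at 0 has rank 0.

2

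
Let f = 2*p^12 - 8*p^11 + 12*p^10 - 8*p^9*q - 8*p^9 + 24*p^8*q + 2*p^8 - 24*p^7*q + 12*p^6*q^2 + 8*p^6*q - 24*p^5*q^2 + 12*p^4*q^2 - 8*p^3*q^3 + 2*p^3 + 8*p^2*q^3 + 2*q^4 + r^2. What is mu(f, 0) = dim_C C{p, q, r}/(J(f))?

The Hessian of f at 0 has rank 1. Corank 2; j^3 = 2*p^3 is a perfect cube, so E-series; the 4-jet and mu = 6 give E_6.

6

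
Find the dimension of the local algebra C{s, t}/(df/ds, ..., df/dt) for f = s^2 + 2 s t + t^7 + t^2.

6

The Hessian of f at 0 is [[2, 2], [2, 2]] with rank 1, so corank 1. A Groebner basis of the Jacobian ideal J(f) in C{s,t} is {t^6, s + t}; counting standard monomials gives mu = 6. Corank 1: A-series; mu = 6 gives A_6.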